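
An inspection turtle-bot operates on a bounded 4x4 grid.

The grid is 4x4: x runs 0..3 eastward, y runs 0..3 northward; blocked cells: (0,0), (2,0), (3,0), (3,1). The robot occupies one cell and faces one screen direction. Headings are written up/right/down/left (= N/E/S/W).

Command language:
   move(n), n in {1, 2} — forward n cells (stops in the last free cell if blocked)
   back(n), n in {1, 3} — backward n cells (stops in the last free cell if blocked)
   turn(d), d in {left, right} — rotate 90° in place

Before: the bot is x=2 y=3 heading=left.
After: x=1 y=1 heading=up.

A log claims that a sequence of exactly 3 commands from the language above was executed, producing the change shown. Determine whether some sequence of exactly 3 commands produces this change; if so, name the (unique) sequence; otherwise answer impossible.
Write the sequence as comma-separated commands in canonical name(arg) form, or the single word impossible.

impossible

no 3-step route produces this change.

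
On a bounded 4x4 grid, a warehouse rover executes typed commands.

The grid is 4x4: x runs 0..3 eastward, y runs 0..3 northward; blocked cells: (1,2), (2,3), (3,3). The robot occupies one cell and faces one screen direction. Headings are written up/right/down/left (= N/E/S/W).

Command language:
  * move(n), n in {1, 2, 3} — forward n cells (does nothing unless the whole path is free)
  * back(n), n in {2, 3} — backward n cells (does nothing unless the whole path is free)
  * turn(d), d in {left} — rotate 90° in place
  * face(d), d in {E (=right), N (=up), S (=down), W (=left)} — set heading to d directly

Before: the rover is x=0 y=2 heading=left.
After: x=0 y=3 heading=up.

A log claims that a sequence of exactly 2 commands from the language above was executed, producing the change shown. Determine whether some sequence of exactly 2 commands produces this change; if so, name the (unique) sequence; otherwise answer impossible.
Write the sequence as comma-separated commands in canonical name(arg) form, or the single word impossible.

face(N), move(1)

key: order matters: swapping face(N) and move(1) lands elsewhere
t0: x=0 y=2 heading=left
t=1 face(N) ⇒ x=0 y=2 heading=up
t=2 move(1) ⇒ x=0 y=3 heading=up
all 100 alternatives checked — unique.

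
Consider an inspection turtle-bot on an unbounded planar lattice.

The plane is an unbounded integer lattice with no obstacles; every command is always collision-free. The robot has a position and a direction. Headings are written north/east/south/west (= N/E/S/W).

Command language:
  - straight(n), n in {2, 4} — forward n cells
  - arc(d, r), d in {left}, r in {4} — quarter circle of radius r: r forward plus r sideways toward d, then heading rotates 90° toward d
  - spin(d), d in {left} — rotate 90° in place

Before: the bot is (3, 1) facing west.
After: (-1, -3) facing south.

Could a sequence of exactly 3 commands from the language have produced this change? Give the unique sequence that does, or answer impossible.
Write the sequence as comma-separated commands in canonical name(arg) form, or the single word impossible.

straight(4), spin(left), straight(4)

key: cell and facing (now S) both changed — the 3 commands mix motion and turning
initial: (3, 1) facing west
1. straight(4) → (-1, 1) facing west
2. spin(left) → (-1, 1) facing south
3. straight(4) → (-1, -3) facing south
uniquely the one of 64 3-step routes that fits.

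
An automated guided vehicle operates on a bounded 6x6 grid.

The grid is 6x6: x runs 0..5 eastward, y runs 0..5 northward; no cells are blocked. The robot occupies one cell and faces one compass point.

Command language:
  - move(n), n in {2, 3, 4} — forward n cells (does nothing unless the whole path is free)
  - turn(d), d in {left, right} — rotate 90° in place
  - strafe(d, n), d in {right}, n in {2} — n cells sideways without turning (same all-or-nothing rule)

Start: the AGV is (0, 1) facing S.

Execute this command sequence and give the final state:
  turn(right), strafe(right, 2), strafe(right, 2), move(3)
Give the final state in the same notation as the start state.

initial: (0, 1) facing S
t=1 turn(right) ⇒ (0, 1) facing W
t=2 strafe(right, 2) ⇒ (0, 3) facing W
t=3 strafe(right, 2) ⇒ (0, 5) facing W
t=4 move(3) ⇒ (0, 5) facing W

(0, 5) facing W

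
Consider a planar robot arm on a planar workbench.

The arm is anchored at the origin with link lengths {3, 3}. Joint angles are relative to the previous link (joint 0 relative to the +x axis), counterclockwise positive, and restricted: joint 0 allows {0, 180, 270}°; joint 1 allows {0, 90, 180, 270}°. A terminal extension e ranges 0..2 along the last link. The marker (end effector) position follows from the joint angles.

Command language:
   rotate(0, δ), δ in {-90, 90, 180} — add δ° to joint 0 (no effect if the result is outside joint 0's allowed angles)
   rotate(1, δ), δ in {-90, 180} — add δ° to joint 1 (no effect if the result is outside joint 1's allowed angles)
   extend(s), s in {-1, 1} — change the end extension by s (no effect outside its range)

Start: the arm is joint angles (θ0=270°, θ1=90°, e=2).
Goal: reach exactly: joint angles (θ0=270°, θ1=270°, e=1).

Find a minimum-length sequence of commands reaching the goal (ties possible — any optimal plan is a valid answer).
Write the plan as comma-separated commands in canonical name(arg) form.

rotate(1, 180), extend(-1)

start: joint angles (θ0=270°, θ1=90°, e=2)
[1] after rotate(1, 180): joint angles (θ0=270°, θ1=270°, e=2)
[2] after extend(-1): joint angles (θ0=270°, θ1=270°, e=1)
minimal: 2 command(s), checked below 2.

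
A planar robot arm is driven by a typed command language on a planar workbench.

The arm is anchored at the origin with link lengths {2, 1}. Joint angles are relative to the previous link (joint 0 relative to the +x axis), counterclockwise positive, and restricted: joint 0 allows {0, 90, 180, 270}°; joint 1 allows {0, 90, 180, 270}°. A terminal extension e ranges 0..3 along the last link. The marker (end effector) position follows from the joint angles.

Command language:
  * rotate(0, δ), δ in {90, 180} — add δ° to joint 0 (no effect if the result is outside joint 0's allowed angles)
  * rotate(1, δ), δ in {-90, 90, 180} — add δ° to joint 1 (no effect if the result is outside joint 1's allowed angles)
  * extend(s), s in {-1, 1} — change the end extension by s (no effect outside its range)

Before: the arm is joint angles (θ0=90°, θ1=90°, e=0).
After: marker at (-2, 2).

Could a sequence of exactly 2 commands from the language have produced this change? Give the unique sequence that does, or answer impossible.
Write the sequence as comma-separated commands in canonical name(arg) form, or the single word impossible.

key: running extend(1) before extend(-1) would end elsewhere — order is forced
t0: joint angles (θ0=90°, θ1=90°, e=0)
step 1 (extend(-1)): joint angles (θ0=90°, θ1=90°, e=0)
step 2 (extend(1)): joint angles (θ0=90°, θ1=90°, e=1)
uniquely the one of 49 2-step routes that fits.

extend(-1), extend(1)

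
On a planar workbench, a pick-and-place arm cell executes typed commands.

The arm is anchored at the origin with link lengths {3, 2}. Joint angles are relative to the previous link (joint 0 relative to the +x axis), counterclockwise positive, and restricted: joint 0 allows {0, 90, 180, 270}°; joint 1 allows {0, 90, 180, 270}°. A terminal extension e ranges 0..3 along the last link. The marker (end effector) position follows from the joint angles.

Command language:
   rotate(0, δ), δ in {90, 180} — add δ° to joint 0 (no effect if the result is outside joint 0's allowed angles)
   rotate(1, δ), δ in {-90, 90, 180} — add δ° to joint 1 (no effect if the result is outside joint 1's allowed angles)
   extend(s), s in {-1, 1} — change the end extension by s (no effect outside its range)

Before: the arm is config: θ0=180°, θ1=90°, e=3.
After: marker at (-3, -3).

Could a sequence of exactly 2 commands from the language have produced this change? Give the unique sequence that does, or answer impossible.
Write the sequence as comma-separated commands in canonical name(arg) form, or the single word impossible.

initial: config: θ0=180°, θ1=90°, e=3
[1] after extend(-1): config: θ0=180°, θ1=90°, e=2
[2] after extend(-1): config: θ0=180°, θ1=90°, e=1
all 49 alternatives checked — unique.

extend(-1), extend(-1)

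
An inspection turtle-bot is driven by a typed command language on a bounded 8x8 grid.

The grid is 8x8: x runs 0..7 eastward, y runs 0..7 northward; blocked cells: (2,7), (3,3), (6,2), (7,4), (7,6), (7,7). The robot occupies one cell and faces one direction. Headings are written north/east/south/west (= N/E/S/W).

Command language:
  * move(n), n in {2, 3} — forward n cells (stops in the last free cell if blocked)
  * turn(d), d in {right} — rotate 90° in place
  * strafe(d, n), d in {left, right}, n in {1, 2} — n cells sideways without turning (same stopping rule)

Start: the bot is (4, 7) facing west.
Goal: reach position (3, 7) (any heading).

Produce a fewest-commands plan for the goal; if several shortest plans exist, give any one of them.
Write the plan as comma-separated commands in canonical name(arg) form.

move(2)

initial: (4, 7) facing west
[1] after move(2): (3, 7) facing west
nothing shorter than 1 reaches the goal.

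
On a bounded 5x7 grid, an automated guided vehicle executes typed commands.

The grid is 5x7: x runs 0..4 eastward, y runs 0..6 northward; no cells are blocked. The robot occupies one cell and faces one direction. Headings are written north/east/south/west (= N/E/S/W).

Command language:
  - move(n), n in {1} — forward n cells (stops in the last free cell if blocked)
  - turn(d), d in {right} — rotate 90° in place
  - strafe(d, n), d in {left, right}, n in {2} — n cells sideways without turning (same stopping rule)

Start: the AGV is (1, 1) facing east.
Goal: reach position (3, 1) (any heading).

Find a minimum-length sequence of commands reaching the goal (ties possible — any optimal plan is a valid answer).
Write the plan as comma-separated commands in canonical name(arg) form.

begin: (1, 1) facing east
[1] after move(1): (2, 1) facing east
[2] after move(1): (3, 1) facing east
nothing shorter than 2 reaches the goal.

move(1), move(1)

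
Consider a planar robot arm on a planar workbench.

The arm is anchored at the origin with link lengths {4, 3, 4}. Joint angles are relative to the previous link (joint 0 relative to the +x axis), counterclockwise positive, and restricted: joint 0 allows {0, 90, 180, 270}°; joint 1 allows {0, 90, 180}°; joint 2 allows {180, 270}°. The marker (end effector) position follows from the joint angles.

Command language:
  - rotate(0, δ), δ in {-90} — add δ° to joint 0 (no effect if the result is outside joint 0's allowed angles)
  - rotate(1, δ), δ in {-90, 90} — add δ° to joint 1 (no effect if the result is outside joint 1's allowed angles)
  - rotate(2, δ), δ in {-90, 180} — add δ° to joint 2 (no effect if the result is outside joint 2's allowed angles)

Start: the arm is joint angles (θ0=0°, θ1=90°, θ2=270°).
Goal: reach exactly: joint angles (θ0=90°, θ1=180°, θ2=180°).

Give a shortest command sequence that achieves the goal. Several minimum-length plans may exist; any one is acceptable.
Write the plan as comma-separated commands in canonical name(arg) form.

initial: joint angles (θ0=0°, θ1=90°, θ2=270°)
1. rotate(2, -90) → joint angles (θ0=0°, θ1=90°, θ2=180°)
2. rotate(1, 90) → joint angles (θ0=0°, θ1=180°, θ2=180°)
3. rotate(0, -90) → joint angles (θ0=270°, θ1=180°, θ2=180°)
4. rotate(0, -90) → joint angles (θ0=180°, θ1=180°, θ2=180°)
5. rotate(0, -90) → joint angles (θ0=90°, θ1=180°, θ2=180°)
no 4-step plan works, so 5 is optimal.

rotate(2, -90), rotate(1, 90), rotate(0, -90), rotate(0, -90), rotate(0, -90)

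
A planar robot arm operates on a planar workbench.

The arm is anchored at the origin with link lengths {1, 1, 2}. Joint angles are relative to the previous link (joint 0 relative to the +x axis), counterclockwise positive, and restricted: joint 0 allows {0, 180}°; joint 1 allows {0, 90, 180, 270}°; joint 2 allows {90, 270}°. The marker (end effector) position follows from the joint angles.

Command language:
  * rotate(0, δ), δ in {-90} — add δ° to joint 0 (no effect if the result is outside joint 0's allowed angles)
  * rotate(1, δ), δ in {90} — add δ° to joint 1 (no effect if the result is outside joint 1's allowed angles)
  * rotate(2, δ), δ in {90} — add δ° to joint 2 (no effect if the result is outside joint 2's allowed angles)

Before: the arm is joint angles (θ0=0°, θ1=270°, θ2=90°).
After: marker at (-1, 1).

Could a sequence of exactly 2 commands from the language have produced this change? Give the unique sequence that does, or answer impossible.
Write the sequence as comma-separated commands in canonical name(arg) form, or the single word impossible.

from: joint angles (θ0=0°, θ1=270°, θ2=90°)
[1] after rotate(1, 90): joint angles (θ0=0°, θ1=0°, θ2=90°)
[2] after rotate(1, 90): joint angles (θ0=0°, θ1=90°, θ2=90°)
no other 2-command option fits: unique.

rotate(1, 90), rotate(1, 90)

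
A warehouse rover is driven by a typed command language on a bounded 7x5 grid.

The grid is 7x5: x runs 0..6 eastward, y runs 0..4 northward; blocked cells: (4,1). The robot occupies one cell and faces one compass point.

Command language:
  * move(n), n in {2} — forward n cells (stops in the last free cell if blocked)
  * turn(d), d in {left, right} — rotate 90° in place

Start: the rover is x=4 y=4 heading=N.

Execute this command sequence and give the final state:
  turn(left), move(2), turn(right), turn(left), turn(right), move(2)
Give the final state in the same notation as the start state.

x=2 y=4 heading=N

begin: x=4 y=4 heading=N
step 1 (turn(left)): x=4 y=4 heading=W
step 2 (move(2)): x=2 y=4 heading=W
step 3 (turn(right)): x=2 y=4 heading=N
step 4 (turn(left)): x=2 y=4 heading=W
step 5 (turn(right)): x=2 y=4 heading=N
step 6 (move(2)): x=2 y=4 heading=N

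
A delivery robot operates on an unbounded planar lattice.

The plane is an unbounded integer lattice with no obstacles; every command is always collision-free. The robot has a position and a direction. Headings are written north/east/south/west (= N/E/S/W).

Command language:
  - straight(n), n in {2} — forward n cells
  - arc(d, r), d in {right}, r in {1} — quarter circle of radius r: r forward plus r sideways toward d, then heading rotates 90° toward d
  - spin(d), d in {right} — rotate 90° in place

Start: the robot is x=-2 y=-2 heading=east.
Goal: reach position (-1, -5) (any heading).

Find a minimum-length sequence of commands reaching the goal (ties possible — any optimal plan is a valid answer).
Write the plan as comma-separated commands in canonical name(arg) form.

arc(right, 1), straight(2)

from: x=-2 y=-2 heading=east
[1] after arc(right, 1): x=-1 y=-3 heading=south
[2] after straight(2): x=-1 y=-5 heading=south
no 1-step plan works, so 2 is optimal.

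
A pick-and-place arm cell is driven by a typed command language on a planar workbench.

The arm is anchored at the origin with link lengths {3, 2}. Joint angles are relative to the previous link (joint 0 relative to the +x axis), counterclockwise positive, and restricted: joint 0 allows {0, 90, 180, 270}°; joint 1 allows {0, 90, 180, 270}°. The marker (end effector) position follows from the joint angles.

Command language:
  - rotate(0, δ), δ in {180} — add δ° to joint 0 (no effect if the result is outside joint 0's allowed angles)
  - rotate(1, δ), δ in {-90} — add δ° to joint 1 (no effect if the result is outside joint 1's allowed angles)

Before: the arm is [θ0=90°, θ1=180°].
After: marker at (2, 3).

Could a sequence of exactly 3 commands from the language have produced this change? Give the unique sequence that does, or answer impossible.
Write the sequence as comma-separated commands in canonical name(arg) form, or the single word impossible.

rotate(1, -90), rotate(1, -90), rotate(1, -90)

begin: [θ0=90°, θ1=180°]
[1] after rotate(1, -90): [θ0=90°, θ1=90°]
[2] after rotate(1, -90): [θ0=90°, θ1=0°]
[3] after rotate(1, -90): [θ0=90°, θ1=270°]
no other 3-command option fits: unique.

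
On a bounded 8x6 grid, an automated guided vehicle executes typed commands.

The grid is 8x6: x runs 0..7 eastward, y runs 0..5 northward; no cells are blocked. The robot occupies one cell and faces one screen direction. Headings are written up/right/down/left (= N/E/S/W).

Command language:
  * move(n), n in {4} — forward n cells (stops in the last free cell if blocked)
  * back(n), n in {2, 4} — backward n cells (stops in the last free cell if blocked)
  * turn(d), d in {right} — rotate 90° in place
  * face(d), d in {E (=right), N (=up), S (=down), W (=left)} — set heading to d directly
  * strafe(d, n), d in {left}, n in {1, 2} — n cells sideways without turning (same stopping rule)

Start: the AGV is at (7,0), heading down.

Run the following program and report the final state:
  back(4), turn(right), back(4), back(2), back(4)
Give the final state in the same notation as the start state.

at (7,4), heading left

begin: at (7,0), heading down
t=1 back(4) ⇒ at (7,4), heading down
t=2 turn(right) ⇒ at (7,4), heading left
t=3 back(4) ⇒ at (7,4), heading left
t=4 back(2) ⇒ at (7,4), heading left
t=5 back(4) ⇒ at (7,4), heading left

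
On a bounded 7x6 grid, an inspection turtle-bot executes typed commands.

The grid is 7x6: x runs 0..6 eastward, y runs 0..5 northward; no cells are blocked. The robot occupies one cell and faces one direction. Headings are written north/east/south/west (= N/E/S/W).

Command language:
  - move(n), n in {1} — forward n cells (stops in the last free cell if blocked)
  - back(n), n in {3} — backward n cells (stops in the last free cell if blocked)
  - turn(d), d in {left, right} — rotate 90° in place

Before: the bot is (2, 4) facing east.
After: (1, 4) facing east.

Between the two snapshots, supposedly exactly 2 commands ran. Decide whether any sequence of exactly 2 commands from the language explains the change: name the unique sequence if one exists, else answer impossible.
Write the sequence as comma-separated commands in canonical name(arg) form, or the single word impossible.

key: running move(1) before back(3) would end elsewhere — order is forced
initial: (2, 4) facing east
[1] after back(3): (0, 4) facing east
[2] after move(1): (1, 4) facing east
uniquely the one of 16 2-step routes that fits.

back(3), move(1)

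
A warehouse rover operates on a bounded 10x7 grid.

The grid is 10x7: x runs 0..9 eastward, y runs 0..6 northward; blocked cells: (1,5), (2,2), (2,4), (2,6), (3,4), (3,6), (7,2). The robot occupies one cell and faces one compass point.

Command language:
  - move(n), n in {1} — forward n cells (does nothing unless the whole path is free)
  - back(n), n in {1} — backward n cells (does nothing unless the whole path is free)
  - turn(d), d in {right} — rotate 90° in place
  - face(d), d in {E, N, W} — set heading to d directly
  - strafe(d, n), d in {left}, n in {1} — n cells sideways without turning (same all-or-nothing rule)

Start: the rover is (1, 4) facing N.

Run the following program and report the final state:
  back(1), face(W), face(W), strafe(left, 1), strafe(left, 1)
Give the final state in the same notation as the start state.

(1, 1) facing W

begin: (1, 4) facing N
1. back(1) → (1, 3) facing N
2. face(W) → (1, 3) facing W
3. face(W) → (1, 3) facing W
4. strafe(left, 1) → (1, 2) facing W
5. strafe(left, 1) → (1, 1) facing W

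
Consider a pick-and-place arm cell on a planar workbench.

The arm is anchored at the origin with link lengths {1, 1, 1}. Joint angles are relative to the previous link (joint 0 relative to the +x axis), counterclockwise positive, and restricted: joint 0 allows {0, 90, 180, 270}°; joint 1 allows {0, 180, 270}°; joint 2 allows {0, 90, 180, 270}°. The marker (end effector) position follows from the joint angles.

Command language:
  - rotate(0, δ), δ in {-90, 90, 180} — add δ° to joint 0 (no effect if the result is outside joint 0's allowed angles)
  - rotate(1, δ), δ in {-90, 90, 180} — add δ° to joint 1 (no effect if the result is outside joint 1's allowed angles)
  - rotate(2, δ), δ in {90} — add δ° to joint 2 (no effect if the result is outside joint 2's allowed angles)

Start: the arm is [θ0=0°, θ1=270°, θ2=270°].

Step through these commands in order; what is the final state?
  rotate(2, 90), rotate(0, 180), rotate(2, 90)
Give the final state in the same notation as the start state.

[θ0=180°, θ1=270°, θ2=90°]

initial: [θ0=0°, θ1=270°, θ2=270°]
step 1 (rotate(2, 90)): [θ0=0°, θ1=270°, θ2=0°]
step 2 (rotate(0, 180)): [θ0=180°, θ1=270°, θ2=0°]
step 3 (rotate(2, 90)): [θ0=180°, θ1=270°, θ2=90°]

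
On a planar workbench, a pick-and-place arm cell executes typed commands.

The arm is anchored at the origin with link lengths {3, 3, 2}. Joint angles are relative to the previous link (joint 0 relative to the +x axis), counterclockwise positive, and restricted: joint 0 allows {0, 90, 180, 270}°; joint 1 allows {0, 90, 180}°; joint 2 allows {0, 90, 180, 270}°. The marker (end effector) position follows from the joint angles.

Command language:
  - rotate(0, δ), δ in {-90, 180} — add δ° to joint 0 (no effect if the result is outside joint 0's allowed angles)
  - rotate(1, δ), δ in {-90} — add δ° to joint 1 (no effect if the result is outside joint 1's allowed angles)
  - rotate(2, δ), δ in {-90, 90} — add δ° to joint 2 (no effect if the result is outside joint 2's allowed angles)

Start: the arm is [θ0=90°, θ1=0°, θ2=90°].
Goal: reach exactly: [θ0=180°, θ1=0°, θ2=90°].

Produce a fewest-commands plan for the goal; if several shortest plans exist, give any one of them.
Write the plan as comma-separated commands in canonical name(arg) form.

t0: [θ0=90°, θ1=0°, θ2=90°]
t=1 rotate(0, -90) ⇒ [θ0=0°, θ1=0°, θ2=90°]
t=2 rotate(0, 180) ⇒ [θ0=180°, θ1=0°, θ2=90°]
no 1-step plan works, so 2 is optimal.

rotate(0, -90), rotate(0, 180)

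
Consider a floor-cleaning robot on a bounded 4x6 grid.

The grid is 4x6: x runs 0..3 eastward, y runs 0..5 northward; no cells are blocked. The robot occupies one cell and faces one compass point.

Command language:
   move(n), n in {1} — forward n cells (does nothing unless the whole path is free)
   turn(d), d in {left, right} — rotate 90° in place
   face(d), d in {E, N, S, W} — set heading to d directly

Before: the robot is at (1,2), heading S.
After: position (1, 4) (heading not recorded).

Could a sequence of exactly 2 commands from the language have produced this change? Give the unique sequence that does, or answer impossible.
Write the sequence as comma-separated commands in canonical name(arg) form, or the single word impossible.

impossible

all 49 sequences checked — none match.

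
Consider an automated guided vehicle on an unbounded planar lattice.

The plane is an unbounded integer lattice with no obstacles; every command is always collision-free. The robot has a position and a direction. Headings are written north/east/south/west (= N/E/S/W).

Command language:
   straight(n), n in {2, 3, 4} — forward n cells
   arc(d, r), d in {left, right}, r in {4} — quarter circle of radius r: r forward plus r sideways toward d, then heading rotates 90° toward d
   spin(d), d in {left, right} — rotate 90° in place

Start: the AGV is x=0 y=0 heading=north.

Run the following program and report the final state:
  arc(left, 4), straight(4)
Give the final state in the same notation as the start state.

x=-8 y=4 heading=west

t0: x=0 y=0 heading=north
step 1 (arc(left, 4)): x=-4 y=4 heading=west
step 2 (straight(4)): x=-8 y=4 heading=west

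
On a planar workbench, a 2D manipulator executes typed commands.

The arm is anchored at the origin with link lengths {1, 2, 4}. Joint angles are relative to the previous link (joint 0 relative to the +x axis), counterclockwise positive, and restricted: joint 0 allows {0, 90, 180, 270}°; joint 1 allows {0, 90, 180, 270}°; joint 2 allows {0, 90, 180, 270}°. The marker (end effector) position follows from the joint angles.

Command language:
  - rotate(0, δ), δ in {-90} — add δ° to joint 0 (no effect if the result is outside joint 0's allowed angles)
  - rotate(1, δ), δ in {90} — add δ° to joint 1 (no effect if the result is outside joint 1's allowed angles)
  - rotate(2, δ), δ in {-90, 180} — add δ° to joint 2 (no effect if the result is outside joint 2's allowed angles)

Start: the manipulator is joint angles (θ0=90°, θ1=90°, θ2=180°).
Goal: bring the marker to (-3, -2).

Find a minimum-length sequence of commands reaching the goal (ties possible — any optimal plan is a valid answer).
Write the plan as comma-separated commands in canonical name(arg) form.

rotate(2, 180), rotate(2, -90), rotate(0, -90), rotate(1, 90), rotate(1, 90)

start: joint angles (θ0=90°, θ1=90°, θ2=180°)
t=1 rotate(2, 180) ⇒ joint angles (θ0=90°, θ1=90°, θ2=0°)
t=2 rotate(2, -90) ⇒ joint angles (θ0=90°, θ1=90°, θ2=270°)
t=3 rotate(0, -90) ⇒ joint angles (θ0=0°, θ1=90°, θ2=270°)
t=4 rotate(1, 90) ⇒ joint angles (θ0=0°, θ1=180°, θ2=270°)
t=5 rotate(1, 90) ⇒ joint angles (θ0=0°, θ1=270°, θ2=270°)
minimal: 5 command(s), checked below 5.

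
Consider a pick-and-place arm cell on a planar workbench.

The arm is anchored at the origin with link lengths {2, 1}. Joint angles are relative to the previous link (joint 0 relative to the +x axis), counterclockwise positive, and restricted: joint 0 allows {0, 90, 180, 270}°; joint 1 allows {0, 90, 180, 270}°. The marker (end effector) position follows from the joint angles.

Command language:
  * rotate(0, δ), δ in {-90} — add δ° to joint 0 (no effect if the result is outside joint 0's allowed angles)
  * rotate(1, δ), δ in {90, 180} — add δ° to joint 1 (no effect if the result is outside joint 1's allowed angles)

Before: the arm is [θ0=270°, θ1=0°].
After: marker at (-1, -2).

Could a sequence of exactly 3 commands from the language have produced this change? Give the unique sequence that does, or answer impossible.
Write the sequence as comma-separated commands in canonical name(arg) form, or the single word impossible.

from: [θ0=270°, θ1=0°]
t=1 rotate(1, 90) ⇒ [θ0=270°, θ1=90°]
t=2 rotate(1, 90) ⇒ [θ0=270°, θ1=180°]
t=3 rotate(1, 90) ⇒ [θ0=270°, θ1=270°]
no other 3-command option fits: unique.

rotate(1, 90), rotate(1, 90), rotate(1, 90)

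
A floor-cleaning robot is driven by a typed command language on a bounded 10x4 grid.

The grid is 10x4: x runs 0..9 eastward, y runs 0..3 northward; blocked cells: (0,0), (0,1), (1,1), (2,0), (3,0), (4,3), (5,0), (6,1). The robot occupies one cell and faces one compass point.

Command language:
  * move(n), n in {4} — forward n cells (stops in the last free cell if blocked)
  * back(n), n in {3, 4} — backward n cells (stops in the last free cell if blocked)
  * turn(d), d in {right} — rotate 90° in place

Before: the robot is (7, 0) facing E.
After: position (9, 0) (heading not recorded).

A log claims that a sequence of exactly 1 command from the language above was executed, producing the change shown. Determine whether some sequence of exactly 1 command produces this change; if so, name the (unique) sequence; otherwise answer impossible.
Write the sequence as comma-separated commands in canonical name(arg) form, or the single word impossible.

key: move(4) runs into the grid edge before its full distance
start: (7, 0) facing E
1. move(4) → (9, 0) facing E
no rival 1-sequence matches.

move(4)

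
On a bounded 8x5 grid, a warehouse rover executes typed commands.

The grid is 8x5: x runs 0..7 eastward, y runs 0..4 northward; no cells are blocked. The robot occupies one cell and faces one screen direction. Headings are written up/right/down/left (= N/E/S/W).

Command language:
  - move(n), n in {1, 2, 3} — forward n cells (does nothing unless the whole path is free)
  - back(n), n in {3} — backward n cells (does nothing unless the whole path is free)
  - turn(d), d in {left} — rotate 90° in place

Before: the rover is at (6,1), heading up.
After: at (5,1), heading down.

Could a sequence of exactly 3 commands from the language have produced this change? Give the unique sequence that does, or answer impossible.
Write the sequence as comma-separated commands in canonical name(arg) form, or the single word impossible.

turn(left), move(1), turn(left)

key: cell and facing (now S) both changed — the 3 commands mix motion and turning
initial: at (6,1), heading up
t=1 turn(left) ⇒ at (6,1), heading left
t=2 move(1) ⇒ at (5,1), heading left
t=3 turn(left) ⇒ at (5,1), heading down
no other 3-command option fits: unique.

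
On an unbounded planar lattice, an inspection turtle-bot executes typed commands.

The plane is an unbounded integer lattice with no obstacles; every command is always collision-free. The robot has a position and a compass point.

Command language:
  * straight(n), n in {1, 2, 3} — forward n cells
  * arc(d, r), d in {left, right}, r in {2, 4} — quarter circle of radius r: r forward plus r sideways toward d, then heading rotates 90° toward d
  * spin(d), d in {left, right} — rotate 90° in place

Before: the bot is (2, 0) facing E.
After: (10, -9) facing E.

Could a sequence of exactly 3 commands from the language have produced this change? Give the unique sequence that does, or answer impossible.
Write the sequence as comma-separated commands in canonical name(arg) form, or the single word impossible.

key: heading stays E — rotations cancel among the 3 commands
t0: (2, 0) facing E
step 1 (arc(right, 4)): (6, -4) facing S
step 2 (straight(1)): (6, -5) facing S
step 3 (arc(left, 4)): (10, -9) facing E
no rival 3-sequence matches.

arc(right, 4), straight(1), arc(left, 4)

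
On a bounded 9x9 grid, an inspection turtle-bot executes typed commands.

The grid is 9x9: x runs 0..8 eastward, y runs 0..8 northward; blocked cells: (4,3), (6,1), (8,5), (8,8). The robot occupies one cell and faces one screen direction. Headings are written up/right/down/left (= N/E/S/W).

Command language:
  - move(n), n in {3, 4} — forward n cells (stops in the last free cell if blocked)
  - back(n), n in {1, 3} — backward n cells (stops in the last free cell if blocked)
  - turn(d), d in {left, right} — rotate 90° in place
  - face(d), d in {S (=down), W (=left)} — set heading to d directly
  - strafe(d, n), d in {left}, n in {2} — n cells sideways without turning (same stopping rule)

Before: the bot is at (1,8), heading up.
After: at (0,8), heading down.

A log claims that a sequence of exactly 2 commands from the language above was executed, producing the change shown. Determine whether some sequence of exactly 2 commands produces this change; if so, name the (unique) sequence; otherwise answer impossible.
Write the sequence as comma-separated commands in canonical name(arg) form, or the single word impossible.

strafe(left, 2), face(S)

key: running face(S) before strafe(left, 2) would end elsewhere — order is forced
from: at (1,8), heading up
[1] after strafe(left, 2): at (0,8), heading up
[2] after face(S): at (0,8), heading down
all 81 alternatives checked — unique.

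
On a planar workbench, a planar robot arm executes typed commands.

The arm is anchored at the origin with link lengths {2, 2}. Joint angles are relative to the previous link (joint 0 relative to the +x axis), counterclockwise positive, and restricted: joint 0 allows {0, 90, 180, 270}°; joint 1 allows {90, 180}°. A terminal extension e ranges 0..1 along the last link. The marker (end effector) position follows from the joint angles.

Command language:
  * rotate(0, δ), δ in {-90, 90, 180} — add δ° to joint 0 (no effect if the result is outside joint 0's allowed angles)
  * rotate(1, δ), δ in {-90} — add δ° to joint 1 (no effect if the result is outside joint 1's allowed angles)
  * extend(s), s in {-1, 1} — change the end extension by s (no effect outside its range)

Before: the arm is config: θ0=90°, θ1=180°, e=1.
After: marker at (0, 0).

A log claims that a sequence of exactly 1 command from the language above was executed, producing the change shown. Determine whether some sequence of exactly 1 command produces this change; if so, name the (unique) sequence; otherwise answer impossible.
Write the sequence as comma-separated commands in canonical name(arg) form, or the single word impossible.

initial: config: θ0=90°, θ1=180°, e=1
step 1 (extend(-1)): config: θ0=90°, θ1=180°, e=0
no other 1-command option fits: unique.

extend(-1)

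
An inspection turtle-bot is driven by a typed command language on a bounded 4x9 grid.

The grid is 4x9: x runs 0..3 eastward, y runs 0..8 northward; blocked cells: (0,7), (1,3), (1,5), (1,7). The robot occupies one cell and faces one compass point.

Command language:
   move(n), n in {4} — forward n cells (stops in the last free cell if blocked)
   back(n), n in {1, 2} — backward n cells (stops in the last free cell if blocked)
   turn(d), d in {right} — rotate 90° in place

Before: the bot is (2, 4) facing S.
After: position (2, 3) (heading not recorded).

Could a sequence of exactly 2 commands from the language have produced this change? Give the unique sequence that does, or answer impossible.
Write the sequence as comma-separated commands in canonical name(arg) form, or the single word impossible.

all 16 sequences checked — none match.

impossible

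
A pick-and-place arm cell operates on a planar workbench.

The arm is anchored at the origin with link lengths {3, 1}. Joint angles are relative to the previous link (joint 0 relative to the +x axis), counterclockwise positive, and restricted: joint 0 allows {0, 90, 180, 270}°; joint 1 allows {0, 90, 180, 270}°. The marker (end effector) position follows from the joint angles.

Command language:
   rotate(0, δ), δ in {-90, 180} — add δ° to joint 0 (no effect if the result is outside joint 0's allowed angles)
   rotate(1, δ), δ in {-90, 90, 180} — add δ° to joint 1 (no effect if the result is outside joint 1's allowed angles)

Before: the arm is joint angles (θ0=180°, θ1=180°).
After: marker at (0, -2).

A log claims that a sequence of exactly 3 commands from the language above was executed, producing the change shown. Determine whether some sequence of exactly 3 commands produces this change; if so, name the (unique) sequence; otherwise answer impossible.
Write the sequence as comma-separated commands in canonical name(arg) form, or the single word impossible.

t0: joint angles (θ0=180°, θ1=180°)
1. rotate(0, -90) → joint angles (θ0=90°, θ1=180°)
2. rotate(0, -90) → joint angles (θ0=0°, θ1=180°)
3. rotate(0, -90) → joint angles (θ0=270°, θ1=180°)
no other 3-command option fits: unique.

rotate(0, -90), rotate(0, -90), rotate(0, -90)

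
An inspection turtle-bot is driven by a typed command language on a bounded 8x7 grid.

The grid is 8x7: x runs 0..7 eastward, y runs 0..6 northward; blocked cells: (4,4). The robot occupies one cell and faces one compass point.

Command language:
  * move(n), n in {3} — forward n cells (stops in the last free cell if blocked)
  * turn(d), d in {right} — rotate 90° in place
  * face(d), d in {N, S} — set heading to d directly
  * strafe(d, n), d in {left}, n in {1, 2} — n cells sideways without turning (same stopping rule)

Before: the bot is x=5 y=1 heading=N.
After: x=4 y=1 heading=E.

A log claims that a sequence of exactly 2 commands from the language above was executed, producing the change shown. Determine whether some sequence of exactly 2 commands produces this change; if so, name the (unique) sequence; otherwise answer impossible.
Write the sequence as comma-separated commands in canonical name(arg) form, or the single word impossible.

key: position moved to (4,1) AND the heading swung to E — translation plus rotation needed
start: x=5 y=1 heading=N
step 1 (strafe(left, 1)): x=4 y=1 heading=N
step 2 (turn(right)): x=4 y=1 heading=E
uniquely the one of 36 2-step routes that fits.

strafe(left, 1), turn(right)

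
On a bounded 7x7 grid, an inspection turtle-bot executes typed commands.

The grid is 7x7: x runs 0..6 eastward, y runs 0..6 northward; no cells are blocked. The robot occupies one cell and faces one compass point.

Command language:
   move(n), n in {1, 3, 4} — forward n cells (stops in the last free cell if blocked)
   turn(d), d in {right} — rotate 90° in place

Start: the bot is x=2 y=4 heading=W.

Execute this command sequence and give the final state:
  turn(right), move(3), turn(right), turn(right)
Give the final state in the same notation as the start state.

start: x=2 y=4 heading=W
t=1 turn(right) ⇒ x=2 y=4 heading=N
t=2 move(3) ⇒ x=2 y=6 heading=N
t=3 turn(right) ⇒ x=2 y=6 heading=E
t=4 turn(right) ⇒ x=2 y=6 heading=S

x=2 y=6 heading=S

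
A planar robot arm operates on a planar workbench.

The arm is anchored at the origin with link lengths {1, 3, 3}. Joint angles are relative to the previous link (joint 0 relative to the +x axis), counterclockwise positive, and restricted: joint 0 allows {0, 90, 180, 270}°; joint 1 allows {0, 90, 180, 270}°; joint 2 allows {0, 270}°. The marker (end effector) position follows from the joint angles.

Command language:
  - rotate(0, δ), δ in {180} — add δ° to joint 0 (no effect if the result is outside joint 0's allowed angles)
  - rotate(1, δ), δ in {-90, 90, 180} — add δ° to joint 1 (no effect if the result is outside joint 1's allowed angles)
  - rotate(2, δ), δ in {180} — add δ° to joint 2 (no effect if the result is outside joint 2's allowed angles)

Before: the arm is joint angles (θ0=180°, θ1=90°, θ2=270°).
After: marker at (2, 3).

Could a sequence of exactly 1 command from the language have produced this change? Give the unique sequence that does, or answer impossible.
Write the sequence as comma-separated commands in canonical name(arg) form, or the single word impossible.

rotate(1, 180)

t0: joint angles (θ0=180°, θ1=90°, θ2=270°)
[1] after rotate(1, 180): joint angles (θ0=180°, θ1=270°, θ2=270°)
no other 1-command option fits: unique.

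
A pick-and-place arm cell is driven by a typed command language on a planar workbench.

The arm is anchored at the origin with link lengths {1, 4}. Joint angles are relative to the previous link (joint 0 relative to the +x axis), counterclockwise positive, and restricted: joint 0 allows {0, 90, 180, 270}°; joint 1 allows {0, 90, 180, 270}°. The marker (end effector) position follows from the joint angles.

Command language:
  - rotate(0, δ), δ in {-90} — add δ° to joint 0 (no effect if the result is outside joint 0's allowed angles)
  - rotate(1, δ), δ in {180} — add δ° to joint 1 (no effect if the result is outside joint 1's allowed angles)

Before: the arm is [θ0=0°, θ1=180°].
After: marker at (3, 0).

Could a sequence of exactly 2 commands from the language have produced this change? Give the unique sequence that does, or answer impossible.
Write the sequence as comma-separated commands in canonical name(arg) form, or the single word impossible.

rotate(0, -90), rotate(0, -90)

begin: [θ0=0°, θ1=180°]
[1] after rotate(0, -90): [θ0=270°, θ1=180°]
[2] after rotate(0, -90): [θ0=180°, θ1=180°]
uniquely the one of 4 2-step routes that fits.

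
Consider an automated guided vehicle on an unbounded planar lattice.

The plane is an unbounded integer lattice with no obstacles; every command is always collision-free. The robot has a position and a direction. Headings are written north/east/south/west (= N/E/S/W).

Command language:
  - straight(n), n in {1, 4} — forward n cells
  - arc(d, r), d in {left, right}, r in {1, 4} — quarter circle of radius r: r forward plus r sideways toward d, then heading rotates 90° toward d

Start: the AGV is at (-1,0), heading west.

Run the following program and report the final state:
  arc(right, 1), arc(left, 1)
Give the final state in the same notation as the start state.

at (-3,2), heading west

from: at (-1,0), heading west
[1] after arc(right, 1): at (-2,1), heading north
[2] after arc(left, 1): at (-3,2), heading west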